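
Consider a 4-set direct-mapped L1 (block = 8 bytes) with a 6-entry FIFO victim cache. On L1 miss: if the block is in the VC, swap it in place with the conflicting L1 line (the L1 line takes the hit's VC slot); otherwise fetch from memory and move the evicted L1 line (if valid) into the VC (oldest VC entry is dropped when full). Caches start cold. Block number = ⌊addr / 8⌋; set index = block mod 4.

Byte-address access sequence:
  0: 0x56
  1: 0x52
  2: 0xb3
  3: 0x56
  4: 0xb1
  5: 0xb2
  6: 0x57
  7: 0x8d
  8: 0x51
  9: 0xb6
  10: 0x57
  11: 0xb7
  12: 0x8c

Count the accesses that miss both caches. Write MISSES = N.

0: 0x56 (blk 10, set 2) → MISS  vc=[]
1: 0x52 (blk 10, set 2) → L1-HIT  vc=[]
2: 0xb3 (blk 22, set 2) → MISS  vc=[10]
3: 0x56 (blk 10, set 2) → VC-HIT  vc=[22]
4: 0xb1 (blk 22, set 2) → VC-HIT  vc=[10]
5: 0xb2 (blk 22, set 2) → L1-HIT  vc=[10]
6: 0x57 (blk 10, set 2) → VC-HIT  vc=[22]
7: 0x8d (blk 17, set 1) → MISS  vc=[22]
8: 0x51 (blk 10, set 2) → L1-HIT  vc=[22]
9: 0xb6 (blk 22, set 2) → VC-HIT  vc=[10]
10: 0x57 (blk 10, set 2) → VC-HIT  vc=[22]
11: 0xb7 (blk 22, set 2) → VC-HIT  vc=[10]
12: 0x8c (blk 17, set 1) → L1-HIT  vc=[10]

MISSES = 3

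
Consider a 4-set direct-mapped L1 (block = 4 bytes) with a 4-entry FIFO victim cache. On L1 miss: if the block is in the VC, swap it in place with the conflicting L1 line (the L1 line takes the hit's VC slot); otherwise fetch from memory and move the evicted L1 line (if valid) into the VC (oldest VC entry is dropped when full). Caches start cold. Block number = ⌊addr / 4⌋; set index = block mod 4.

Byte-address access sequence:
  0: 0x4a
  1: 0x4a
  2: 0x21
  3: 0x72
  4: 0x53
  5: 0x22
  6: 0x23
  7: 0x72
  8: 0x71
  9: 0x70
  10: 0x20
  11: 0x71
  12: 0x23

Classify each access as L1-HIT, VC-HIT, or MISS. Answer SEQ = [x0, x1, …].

SEQ = [MISS, L1-HIT, MISS, MISS, MISS, VC-HIT, L1-HIT, VC-HIT, L1-HIT, L1-HIT, VC-HIT, VC-HIT, VC-HIT]

  [0] addr=0x4a blk=18 s=2: MISS | VC []
  [1] addr=0x4a blk=18 s=2: L1-HIT | VC []
  [2] addr=0x21 blk=8 s=0: MISS | VC []
  [3] addr=0x72 blk=28 s=0: MISS | VC [8]
  [4] addr=0x53 blk=20 s=0: MISS | VC [8, 28]
  [5] addr=0x22 blk=8 s=0: VC-HIT | VC [20, 28]
  [6] addr=0x23 blk=8 s=0: L1-HIT | VC [20, 28]
  [7] addr=0x72 blk=28 s=0: VC-HIT | VC [20, 8]
  [8] addr=0x71 blk=28 s=0: L1-HIT | VC [20, 8]
  [9] addr=0x70 blk=28 s=0: L1-HIT | VC [20, 8]
  [10] addr=0x20 blk=8 s=0: VC-HIT | VC [20, 28]
  [11] addr=0x71 blk=28 s=0: VC-HIT | VC [20, 8]
  [12] addr=0x23 blk=8 s=0: VC-HIT | VC [20, 28]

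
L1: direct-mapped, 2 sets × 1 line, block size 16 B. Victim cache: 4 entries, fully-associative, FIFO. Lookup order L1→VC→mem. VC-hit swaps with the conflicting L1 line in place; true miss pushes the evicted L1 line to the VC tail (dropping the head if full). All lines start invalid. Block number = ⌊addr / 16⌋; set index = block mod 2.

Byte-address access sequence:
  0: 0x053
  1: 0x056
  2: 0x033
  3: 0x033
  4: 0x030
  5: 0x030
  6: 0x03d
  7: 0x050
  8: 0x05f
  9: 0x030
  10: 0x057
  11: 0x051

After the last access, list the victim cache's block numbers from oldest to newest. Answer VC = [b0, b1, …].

VC = [3]

0: 0x53 (blk 5, set 1) → MISS  vc=[]
1: 0x56 (blk 5, set 1) → L1-HIT  vc=[]
2: 0x33 (blk 3, set 1) → MISS  vc=[5]
3: 0x33 (blk 3, set 1) → L1-HIT  vc=[5]
4: 0x30 (blk 3, set 1) → L1-HIT  vc=[5]
5: 0x30 (blk 3, set 1) → L1-HIT  vc=[5]
6: 0x3d (blk 3, set 1) → L1-HIT  vc=[5]
7: 0x50 (blk 5, set 1) → VC-HIT  vc=[3]
8: 0x5f (blk 5, set 1) → L1-HIT  vc=[3]
9: 0x30 (blk 3, set 1) → VC-HIT  vc=[5]
10: 0x57 (blk 5, set 1) → VC-HIT  vc=[3]
11: 0x51 (blk 5, set 1) → L1-HIT  vc=[3]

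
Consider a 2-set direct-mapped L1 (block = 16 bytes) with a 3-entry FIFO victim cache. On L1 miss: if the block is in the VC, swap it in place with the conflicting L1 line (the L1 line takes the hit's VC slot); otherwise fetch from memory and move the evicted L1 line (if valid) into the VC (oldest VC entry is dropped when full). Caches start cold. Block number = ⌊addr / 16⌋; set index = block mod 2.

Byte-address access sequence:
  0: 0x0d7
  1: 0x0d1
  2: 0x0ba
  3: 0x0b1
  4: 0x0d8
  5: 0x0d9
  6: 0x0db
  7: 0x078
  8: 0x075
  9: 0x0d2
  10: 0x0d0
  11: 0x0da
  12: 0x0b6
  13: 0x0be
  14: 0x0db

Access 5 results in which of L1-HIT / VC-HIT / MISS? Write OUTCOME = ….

  [0] addr=0xd7 blk=13 s=1: MISS | VC []
  [1] addr=0xd1 blk=13 s=1: L1-HIT | VC []
  [2] addr=0xba blk=11 s=1: MISS | VC [13]
  [3] addr=0xb1 blk=11 s=1: L1-HIT | VC [13]
  [4] addr=0xd8 blk=13 s=1: VC-HIT | VC [11]
  [5] addr=0xd9 blk=13 s=1: L1-HIT | VC [11]
  [6] addr=0xdb blk=13 s=1: L1-HIT | VC [11]
  [7] addr=0x78 blk=7 s=1: MISS | VC [11, 13]
  [8] addr=0x75 blk=7 s=1: L1-HIT | VC [11, 13]
  [9] addr=0xd2 blk=13 s=1: VC-HIT | VC [11, 7]
  [10] addr=0xd0 blk=13 s=1: L1-HIT | VC [11, 7]
  [11] addr=0xda blk=13 s=1: L1-HIT | VC [11, 7]
  [12] addr=0xb6 blk=11 s=1: VC-HIT | VC [13, 7]
  [13] addr=0xbe blk=11 s=1: L1-HIT | VC [13, 7]
  [14] addr=0xdb blk=13 s=1: VC-HIT | VC [11, 7]

OUTCOME = L1-HIT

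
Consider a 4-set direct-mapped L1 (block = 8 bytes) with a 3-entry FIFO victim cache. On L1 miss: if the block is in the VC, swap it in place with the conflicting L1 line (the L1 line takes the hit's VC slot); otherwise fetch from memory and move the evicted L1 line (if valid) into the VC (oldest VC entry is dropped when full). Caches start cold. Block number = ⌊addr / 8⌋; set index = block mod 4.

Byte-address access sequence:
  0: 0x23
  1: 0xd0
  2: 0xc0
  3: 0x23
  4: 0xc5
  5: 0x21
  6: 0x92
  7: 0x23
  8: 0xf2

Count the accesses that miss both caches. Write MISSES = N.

  [0] addr=0x23 blk=4 s=0: MISS | VC []
  [1] addr=0xd0 blk=26 s=2: MISS | VC []
  [2] addr=0xc0 blk=24 s=0: MISS | VC [4]
  [3] addr=0x23 blk=4 s=0: VC-HIT | VC [24]
  [4] addr=0xc5 blk=24 s=0: VC-HIT | VC [4]
  [5] addr=0x21 blk=4 s=0: VC-HIT | VC [24]
  [6] addr=0x92 blk=18 s=2: MISS | VC [24, 26]
  [7] addr=0x23 blk=4 s=0: L1-HIT | VC [24, 26]
  [8] addr=0xf2 blk=30 s=2: MISS | VC [24, 26, 18]

MISSES = 5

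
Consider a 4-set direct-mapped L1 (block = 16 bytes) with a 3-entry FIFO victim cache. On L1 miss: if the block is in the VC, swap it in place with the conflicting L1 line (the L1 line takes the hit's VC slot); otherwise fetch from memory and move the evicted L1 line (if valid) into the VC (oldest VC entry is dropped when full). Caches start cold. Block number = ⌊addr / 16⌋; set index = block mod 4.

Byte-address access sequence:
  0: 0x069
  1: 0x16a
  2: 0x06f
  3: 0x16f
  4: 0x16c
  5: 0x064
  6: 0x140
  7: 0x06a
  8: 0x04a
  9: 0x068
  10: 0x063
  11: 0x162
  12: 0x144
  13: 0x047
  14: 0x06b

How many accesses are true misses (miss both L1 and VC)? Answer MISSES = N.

MISSES = 4

#0 0x69→b6/s2 MISS; vc=[]
#1 0x16a→b22/s2 MISS; vc=[6]
#2 0x6f→b6/s2 VC-HIT; vc=[22]
#3 0x16f→b22/s2 VC-HIT; vc=[6]
#4 0x16c→b22/s2 L1-HIT; vc=[6]
#5 0x64→b6/s2 VC-HIT; vc=[22]
#6 0x140→b20/s0 MISS; vc=[22]
#7 0x6a→b6/s2 L1-HIT; vc=[22]
#8 0x4a→b4/s0 MISS; vc=[22,20]
#9 0x68→b6/s2 L1-HIT; vc=[22,20]
#10 0x63→b6/s2 L1-HIT; vc=[22,20]
#11 0x162→b22/s2 VC-HIT; vc=[6,20]
#12 0x144→b20/s0 VC-HIT; vc=[6,4]
#13 0x47→b4/s0 VC-HIT; vc=[6,20]
#14 0x6b→b6/s2 VC-HIT; vc=[22,20]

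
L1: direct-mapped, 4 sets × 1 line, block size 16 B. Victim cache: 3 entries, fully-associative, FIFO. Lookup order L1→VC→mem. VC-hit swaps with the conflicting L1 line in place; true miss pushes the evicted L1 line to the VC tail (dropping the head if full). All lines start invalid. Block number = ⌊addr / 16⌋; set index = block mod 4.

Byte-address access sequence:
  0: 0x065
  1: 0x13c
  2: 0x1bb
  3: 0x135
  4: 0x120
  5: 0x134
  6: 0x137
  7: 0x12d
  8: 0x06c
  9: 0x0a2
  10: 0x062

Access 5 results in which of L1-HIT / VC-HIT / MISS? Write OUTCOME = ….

OUTCOME = L1-HIT

  [0] addr=0x65 blk=6 s=2: MISS | VC []
  [1] addr=0x13c blk=19 s=3: MISS | VC []
  [2] addr=0x1bb blk=27 s=3: MISS | VC [19]
  [3] addr=0x135 blk=19 s=3: VC-HIT | VC [27]
  [4] addr=0x120 blk=18 s=2: MISS | VC [27, 6]
  [5] addr=0x134 blk=19 s=3: L1-HIT | VC [27, 6]
  [6] addr=0x137 blk=19 s=3: L1-HIT | VC [27, 6]
  [7] addr=0x12d blk=18 s=2: L1-HIT | VC [27, 6]
  [8] addr=0x6c blk=6 s=2: VC-HIT | VC [27, 18]
  [9] addr=0xa2 blk=10 s=2: MISS | VC [27, 18, 6]
  [10] addr=0x62 blk=6 s=2: VC-HIT | VC [27, 18, 10]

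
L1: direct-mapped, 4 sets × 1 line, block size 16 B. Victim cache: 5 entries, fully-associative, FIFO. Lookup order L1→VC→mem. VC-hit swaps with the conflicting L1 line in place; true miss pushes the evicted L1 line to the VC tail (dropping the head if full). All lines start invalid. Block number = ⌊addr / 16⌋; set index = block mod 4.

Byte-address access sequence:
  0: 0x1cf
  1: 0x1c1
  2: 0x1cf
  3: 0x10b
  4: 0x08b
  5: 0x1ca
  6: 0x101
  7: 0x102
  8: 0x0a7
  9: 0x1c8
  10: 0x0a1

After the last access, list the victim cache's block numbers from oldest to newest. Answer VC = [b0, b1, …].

VC = [8, 16]

#0 0x1cf→b28/s0 MISS; vc=[]
#1 0x1c1→b28/s0 L1-HIT; vc=[]
#2 0x1cf→b28/s0 L1-HIT; vc=[]
#3 0x10b→b16/s0 MISS; vc=[28]
#4 0x8b→b8/s0 MISS; vc=[28,16]
#5 0x1ca→b28/s0 VC-HIT; vc=[8,16]
#6 0x101→b16/s0 VC-HIT; vc=[8,28]
#7 0x102→b16/s0 L1-HIT; vc=[8,28]
#8 0xa7→b10/s2 MISS; vc=[8,28]
#9 0x1c8→b28/s0 VC-HIT; vc=[8,16]
#10 0xa1→b10/s2 L1-HIT; vc=[8,16]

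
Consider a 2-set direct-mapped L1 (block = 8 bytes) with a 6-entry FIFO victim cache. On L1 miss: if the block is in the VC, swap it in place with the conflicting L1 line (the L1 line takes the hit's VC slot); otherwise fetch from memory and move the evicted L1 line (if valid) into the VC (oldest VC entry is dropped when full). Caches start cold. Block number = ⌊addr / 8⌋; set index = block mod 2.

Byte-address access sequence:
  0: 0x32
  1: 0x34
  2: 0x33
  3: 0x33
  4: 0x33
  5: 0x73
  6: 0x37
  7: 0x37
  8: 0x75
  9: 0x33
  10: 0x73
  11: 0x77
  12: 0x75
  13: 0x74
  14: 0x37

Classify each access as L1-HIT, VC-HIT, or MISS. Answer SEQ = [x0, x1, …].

0: 0x32 (blk 6, set 0) → MISS  vc=[]
1: 0x34 (blk 6, set 0) → L1-HIT  vc=[]
2: 0x33 (blk 6, set 0) → L1-HIT  vc=[]
3: 0x33 (blk 6, set 0) → L1-HIT  vc=[]
4: 0x33 (blk 6, set 0) → L1-HIT  vc=[]
5: 0x73 (blk 14, set 0) → MISS  vc=[6]
6: 0x37 (blk 6, set 0) → VC-HIT  vc=[14]
7: 0x37 (blk 6, set 0) → L1-HIT  vc=[14]
8: 0x75 (blk 14, set 0) → VC-HIT  vc=[6]
9: 0x33 (blk 6, set 0) → VC-HIT  vc=[14]
10: 0x73 (blk 14, set 0) → VC-HIT  vc=[6]
11: 0x77 (blk 14, set 0) → L1-HIT  vc=[6]
12: 0x75 (blk 14, set 0) → L1-HIT  vc=[6]
13: 0x74 (blk 14, set 0) → L1-HIT  vc=[6]
14: 0x37 (blk 6, set 0) → VC-HIT  vc=[14]

SEQ = [MISS, L1-HIT, L1-HIT, L1-HIT, L1-HIT, MISS, VC-HIT, L1-HIT, VC-HIT, VC-HIT, VC-HIT, L1-HIT, L1-HIT, L1-HIT, VC-HIT]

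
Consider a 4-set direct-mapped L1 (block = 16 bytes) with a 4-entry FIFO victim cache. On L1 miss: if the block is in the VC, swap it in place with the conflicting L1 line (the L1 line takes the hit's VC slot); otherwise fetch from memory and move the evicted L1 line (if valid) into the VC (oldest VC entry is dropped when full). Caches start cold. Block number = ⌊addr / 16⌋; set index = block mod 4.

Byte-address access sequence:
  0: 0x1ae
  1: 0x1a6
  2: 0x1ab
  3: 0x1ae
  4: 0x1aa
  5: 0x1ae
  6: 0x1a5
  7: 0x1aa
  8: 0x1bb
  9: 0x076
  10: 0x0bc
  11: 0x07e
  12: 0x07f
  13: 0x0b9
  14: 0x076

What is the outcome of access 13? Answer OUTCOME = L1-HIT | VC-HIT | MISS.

0: 0x1ae (blk 26, set 2) → MISS  vc=[]
1: 0x1a6 (blk 26, set 2) → L1-HIT  vc=[]
2: 0x1ab (blk 26, set 2) → L1-HIT  vc=[]
3: 0x1ae (blk 26, set 2) → L1-HIT  vc=[]
4: 0x1aa (blk 26, set 2) → L1-HIT  vc=[]
5: 0x1ae (blk 26, set 2) → L1-HIT  vc=[]
6: 0x1a5 (blk 26, set 2) → L1-HIT  vc=[]
7: 0x1aa (blk 26, set 2) → L1-HIT  vc=[]
8: 0x1bb (blk 27, set 3) → MISS  vc=[]
9: 0x76 (blk 7, set 3) → MISS  vc=[27]
10: 0xbc (blk 11, set 3) → MISS  vc=[27, 7]
11: 0x7e (blk 7, set 3) → VC-HIT  vc=[27, 11]
12: 0x7f (blk 7, set 3) → L1-HIT  vc=[27, 11]
13: 0xb9 (blk 11, set 3) → VC-HIT  vc=[27, 7]
14: 0x76 (blk 7, set 3) → VC-HIT  vc=[27, 11]

OUTCOME = VC-HIT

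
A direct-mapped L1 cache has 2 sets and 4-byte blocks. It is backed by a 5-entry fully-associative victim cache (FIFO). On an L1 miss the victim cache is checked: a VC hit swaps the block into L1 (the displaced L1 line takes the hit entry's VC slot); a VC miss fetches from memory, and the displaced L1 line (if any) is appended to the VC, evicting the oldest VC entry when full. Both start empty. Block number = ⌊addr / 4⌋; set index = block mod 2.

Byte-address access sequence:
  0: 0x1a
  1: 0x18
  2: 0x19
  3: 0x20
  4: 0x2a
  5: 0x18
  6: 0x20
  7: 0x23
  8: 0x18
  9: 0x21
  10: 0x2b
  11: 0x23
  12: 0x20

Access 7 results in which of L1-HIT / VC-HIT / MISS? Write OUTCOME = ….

0: 0x1a (blk 6, set 0) → MISS  vc=[]
1: 0x18 (blk 6, set 0) → L1-HIT  vc=[]
2: 0x19 (blk 6, set 0) → L1-HIT  vc=[]
3: 0x20 (blk 8, set 0) → MISS  vc=[6]
4: 0x2a (blk 10, set 0) → MISS  vc=[6, 8]
5: 0x18 (blk 6, set 0) → VC-HIT  vc=[10, 8]
6: 0x20 (blk 8, set 0) → VC-HIT  vc=[10, 6]
7: 0x23 (blk 8, set 0) → L1-HIT  vc=[10, 6]
8: 0x18 (blk 6, set 0) → VC-HIT  vc=[10, 8]
9: 0x21 (blk 8, set 0) → VC-HIT  vc=[10, 6]
10: 0x2b (blk 10, set 0) → VC-HIT  vc=[8, 6]
11: 0x23 (blk 8, set 0) → VC-HIT  vc=[10, 6]
12: 0x20 (blk 8, set 0) → L1-HIT  vc=[10, 6]

OUTCOME = L1-HIT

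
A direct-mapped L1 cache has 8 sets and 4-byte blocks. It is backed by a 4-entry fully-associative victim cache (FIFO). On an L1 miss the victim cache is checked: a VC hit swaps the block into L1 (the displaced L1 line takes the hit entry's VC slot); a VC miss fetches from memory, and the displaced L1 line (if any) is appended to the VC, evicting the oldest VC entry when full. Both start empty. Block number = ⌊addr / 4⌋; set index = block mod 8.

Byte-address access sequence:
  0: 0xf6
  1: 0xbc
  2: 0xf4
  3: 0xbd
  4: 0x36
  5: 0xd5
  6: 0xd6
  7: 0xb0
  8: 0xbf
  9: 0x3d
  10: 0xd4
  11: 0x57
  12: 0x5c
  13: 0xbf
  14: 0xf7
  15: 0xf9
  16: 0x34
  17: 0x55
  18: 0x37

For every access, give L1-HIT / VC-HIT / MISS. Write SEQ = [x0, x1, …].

0: 0xf6 (blk 61, set 5) → MISS  vc=[]
1: 0xbc (blk 47, set 7) → MISS  vc=[]
2: 0xf4 (blk 61, set 5) → L1-HIT  vc=[]
3: 0xbd (blk 47, set 7) → L1-HIT  vc=[]
4: 0x36 (blk 13, set 5) → MISS  vc=[61]
5: 0xd5 (blk 53, set 5) → MISS  vc=[61, 13]
6: 0xd6 (blk 53, set 5) → L1-HIT  vc=[61, 13]
7: 0xb0 (blk 44, set 4) → MISS  vc=[61, 13]
8: 0xbf (blk 47, set 7) → L1-HIT  vc=[61, 13]
9: 0x3d (blk 15, set 7) → MISS  vc=[61, 13, 47]
10: 0xd4 (blk 53, set 5) → L1-HIT  vc=[61, 13, 47]
11: 0x57 (blk 21, set 5) → MISS  vc=[61, 13, 47, 53]
12: 0x5c (blk 23, set 7) → MISS  vc=[13, 47, 53, 15]
13: 0xbf (blk 47, set 7) → VC-HIT  vc=[13, 23, 53, 15]
14: 0xf7 (blk 61, set 5) → MISS  vc=[23, 53, 15, 21]
15: 0xf9 (blk 62, set 6) → MISS  vc=[23, 53, 15, 21]
16: 0x34 (blk 13, set 5) → MISS  vc=[53, 15, 21, 61]
17: 0x55 (blk 21, set 5) → VC-HIT  vc=[53, 15, 13, 61]
18: 0x37 (blk 13, set 5) → VC-HIT  vc=[53, 15, 21, 61]

SEQ = [MISS, MISS, L1-HIT, L1-HIT, MISS, MISS, L1-HIT, MISS, L1-HIT, MISS, L1-HIT, MISS, MISS, VC-HIT, MISS, MISS, MISS, VC-HIT, VC-HIT]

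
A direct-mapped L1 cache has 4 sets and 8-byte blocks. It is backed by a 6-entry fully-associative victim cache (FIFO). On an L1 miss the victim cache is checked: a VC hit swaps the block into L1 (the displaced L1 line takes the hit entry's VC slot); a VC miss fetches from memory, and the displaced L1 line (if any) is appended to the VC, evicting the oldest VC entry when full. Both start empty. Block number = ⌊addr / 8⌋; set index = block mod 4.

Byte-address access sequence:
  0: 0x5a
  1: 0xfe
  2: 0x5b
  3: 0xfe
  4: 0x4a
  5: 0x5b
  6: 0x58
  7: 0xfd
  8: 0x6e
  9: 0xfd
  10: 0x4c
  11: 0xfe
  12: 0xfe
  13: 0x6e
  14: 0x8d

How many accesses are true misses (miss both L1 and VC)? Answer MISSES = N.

MISSES = 5

0: 0x5a (blk 11, set 3) → MISS  vc=[]
1: 0xfe (blk 31, set 3) → MISS  vc=[11]
2: 0x5b (blk 11, set 3) → VC-HIT  vc=[31]
3: 0xfe (blk 31, set 3) → VC-HIT  vc=[11]
4: 0x4a (blk 9, set 1) → MISS  vc=[11]
5: 0x5b (blk 11, set 3) → VC-HIT  vc=[31]
6: 0x58 (blk 11, set 3) → L1-HIT  vc=[31]
7: 0xfd (blk 31, set 3) → VC-HIT  vc=[11]
8: 0x6e (blk 13, set 1) → MISS  vc=[11, 9]
9: 0xfd (blk 31, set 3) → L1-HIT  vc=[11, 9]
10: 0x4c (blk 9, set 1) → VC-HIT  vc=[11, 13]
11: 0xfe (blk 31, set 3) → L1-HIT  vc=[11, 13]
12: 0xfe (blk 31, set 3) → L1-HIT  vc=[11, 13]
13: 0x6e (blk 13, set 1) → VC-HIT  vc=[11, 9]
14: 0x8d (blk 17, set 1) → MISS  vc=[11, 9, 13]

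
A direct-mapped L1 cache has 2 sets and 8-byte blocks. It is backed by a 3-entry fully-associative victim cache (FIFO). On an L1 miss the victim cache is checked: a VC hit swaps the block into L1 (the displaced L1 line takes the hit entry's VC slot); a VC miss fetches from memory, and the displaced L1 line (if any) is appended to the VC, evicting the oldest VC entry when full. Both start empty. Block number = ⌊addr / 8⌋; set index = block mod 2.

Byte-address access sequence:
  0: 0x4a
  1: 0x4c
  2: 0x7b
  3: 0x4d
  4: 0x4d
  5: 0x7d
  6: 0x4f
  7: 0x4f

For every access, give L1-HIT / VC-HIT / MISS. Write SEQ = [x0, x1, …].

#0 0x4a→b9/s1 MISS; vc=[]
#1 0x4c→b9/s1 L1-HIT; vc=[]
#2 0x7b→b15/s1 MISS; vc=[9]
#3 0x4d→b9/s1 VC-HIT; vc=[15]
#4 0x4d→b9/s1 L1-HIT; vc=[15]
#5 0x7d→b15/s1 VC-HIT; vc=[9]
#6 0x4f→b9/s1 VC-HIT; vc=[15]
#7 0x4f→b9/s1 L1-HIT; vc=[15]

SEQ = [MISS, L1-HIT, MISS, VC-HIT, L1-HIT, VC-HIT, VC-HIT, L1-HIT]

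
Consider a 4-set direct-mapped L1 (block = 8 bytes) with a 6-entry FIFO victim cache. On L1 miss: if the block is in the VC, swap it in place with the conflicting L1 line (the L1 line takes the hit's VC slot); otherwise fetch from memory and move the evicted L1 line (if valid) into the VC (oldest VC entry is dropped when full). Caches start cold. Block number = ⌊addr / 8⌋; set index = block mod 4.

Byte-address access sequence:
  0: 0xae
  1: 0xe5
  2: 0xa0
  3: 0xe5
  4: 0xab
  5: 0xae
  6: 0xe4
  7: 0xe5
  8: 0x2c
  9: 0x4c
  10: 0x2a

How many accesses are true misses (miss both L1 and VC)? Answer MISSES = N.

  [0] addr=0xae blk=21 s=1: MISS | VC []
  [1] addr=0xe5 blk=28 s=0: MISS | VC []
  [2] addr=0xa0 blk=20 s=0: MISS | VC [28]
  [3] addr=0xe5 blk=28 s=0: VC-HIT | VC [20]
  [4] addr=0xab blk=21 s=1: L1-HIT | VC [20]
  [5] addr=0xae blk=21 s=1: L1-HIT | VC [20]
  [6] addr=0xe4 blk=28 s=0: L1-HIT | VC [20]
  [7] addr=0xe5 blk=28 s=0: L1-HIT | VC [20]
  [8] addr=0x2c blk=5 s=1: MISS | VC [20, 21]
  [9] addr=0x4c blk=9 s=1: MISS | VC [20, 21, 5]
  [10] addr=0x2a blk=5 s=1: VC-HIT | VC [20, 21, 9]

MISSES = 5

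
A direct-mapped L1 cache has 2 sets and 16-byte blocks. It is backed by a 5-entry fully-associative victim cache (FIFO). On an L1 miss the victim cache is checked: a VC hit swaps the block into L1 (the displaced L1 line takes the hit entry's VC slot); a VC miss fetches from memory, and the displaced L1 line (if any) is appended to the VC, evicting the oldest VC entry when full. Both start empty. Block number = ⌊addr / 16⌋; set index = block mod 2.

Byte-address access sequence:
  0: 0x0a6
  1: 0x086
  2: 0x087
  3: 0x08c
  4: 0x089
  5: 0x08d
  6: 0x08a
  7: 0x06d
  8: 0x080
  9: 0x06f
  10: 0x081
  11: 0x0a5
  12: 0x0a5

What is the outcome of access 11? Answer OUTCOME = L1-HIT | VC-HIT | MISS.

OUTCOME = VC-HIT

#0 0xa6→b10/s0 MISS; vc=[]
#1 0x86→b8/s0 MISS; vc=[10]
#2 0x87→b8/s0 L1-HIT; vc=[10]
#3 0x8c→b8/s0 L1-HIT; vc=[10]
#4 0x89→b8/s0 L1-HIT; vc=[10]
#5 0x8d→b8/s0 L1-HIT; vc=[10]
#6 0x8a→b8/s0 L1-HIT; vc=[10]
#7 0x6d→b6/s0 MISS; vc=[10,8]
#8 0x80→b8/s0 VC-HIT; vc=[10,6]
#9 0x6f→b6/s0 VC-HIT; vc=[10,8]
#10 0x81→b8/s0 VC-HIT; vc=[10,6]
#11 0xa5→b10/s0 VC-HIT; vc=[8,6]
#12 0xa5→b10/s0 L1-HIT; vc=[8,6]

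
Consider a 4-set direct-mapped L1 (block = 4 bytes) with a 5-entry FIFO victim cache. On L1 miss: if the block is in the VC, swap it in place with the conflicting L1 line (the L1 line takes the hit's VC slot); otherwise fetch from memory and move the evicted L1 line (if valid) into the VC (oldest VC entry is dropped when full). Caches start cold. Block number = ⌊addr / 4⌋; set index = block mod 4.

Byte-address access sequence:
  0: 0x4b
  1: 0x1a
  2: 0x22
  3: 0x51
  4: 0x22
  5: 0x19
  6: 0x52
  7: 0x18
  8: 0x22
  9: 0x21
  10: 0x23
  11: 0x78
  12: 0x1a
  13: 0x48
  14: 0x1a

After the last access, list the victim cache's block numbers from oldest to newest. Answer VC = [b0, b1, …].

  [0] addr=0x4b blk=18 s=2: MISS | VC []
  [1] addr=0x1a blk=6 s=2: MISS | VC [18]
  [2] addr=0x22 blk=8 s=0: MISS | VC [18]
  [3] addr=0x51 blk=20 s=0: MISS | VC [18, 8]
  [4] addr=0x22 blk=8 s=0: VC-HIT | VC [18, 20]
  [5] addr=0x19 blk=6 s=2: L1-HIT | VC [18, 20]
  [6] addr=0x52 blk=20 s=0: VC-HIT | VC [18, 8]
  [7] addr=0x18 blk=6 s=2: L1-HIT | VC [18, 8]
  [8] addr=0x22 blk=8 s=0: VC-HIT | VC [18, 20]
  [9] addr=0x21 blk=8 s=0: L1-HIT | VC [18, 20]
  [10] addr=0x23 blk=8 s=0: L1-HIT | VC [18, 20]
  [11] addr=0x78 blk=30 s=2: MISS | VC [18, 20, 6]
  [12] addr=0x1a blk=6 s=2: VC-HIT | VC [18, 20, 30]
  [13] addr=0x48 blk=18 s=2: VC-HIT | VC [6, 20, 30]
  [14] addr=0x1a blk=6 s=2: VC-HIT | VC [18, 20, 30]

VC = [18, 20, 30]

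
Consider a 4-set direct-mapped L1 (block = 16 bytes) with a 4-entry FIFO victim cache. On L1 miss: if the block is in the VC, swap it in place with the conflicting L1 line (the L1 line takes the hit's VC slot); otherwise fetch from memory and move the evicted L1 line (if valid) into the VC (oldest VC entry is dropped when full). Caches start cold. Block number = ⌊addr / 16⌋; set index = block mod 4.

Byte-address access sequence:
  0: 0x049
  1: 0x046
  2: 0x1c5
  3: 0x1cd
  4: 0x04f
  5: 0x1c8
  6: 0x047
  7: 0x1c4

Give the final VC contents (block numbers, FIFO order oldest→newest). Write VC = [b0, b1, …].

#0 0x49→b4/s0 MISS; vc=[]
#1 0x46→b4/s0 L1-HIT; vc=[]
#2 0x1c5→b28/s0 MISS; vc=[4]
#3 0x1cd→b28/s0 L1-HIT; vc=[4]
#4 0x4f→b4/s0 VC-HIT; vc=[28]
#5 0x1c8→b28/s0 VC-HIT; vc=[4]
#6 0x47→b4/s0 VC-HIT; vc=[28]
#7 0x1c4→b28/s0 VC-HIT; vc=[4]

VC = [4]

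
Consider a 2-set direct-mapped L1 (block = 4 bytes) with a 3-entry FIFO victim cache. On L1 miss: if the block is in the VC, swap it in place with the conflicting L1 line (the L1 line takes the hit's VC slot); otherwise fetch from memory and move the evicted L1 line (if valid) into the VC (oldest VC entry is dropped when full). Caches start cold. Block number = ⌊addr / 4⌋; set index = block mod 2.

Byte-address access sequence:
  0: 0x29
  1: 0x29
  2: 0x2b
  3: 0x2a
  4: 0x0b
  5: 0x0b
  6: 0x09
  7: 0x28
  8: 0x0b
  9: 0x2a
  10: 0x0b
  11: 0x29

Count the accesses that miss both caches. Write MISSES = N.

MISSES = 2

#0 0x29→b10/s0 MISS; vc=[]
#1 0x29→b10/s0 L1-HIT; vc=[]
#2 0x2b→b10/s0 L1-HIT; vc=[]
#3 0x2a→b10/s0 L1-HIT; vc=[]
#4 0xb→b2/s0 MISS; vc=[10]
#5 0xb→b2/s0 L1-HIT; vc=[10]
#6 0x9→b2/s0 L1-HIT; vc=[10]
#7 0x28→b10/s0 VC-HIT; vc=[2]
#8 0xb→b2/s0 VC-HIT; vc=[10]
#9 0x2a→b10/s0 VC-HIT; vc=[2]
#10 0xb→b2/s0 VC-HIT; vc=[10]
#11 0x29→b10/s0 VC-HIT; vc=[2]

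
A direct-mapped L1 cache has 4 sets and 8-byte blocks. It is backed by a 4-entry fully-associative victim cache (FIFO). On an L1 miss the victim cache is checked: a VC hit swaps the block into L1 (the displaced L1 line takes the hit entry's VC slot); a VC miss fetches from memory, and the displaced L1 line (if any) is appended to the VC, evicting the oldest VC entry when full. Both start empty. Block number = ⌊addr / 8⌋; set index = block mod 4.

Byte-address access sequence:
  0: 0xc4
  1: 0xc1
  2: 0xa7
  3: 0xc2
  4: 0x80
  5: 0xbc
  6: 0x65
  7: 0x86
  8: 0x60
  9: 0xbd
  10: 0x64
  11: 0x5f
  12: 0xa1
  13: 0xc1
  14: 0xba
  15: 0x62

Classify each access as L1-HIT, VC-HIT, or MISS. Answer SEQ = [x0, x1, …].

#0 0xc4→b24/s0 MISS; vc=[]
#1 0xc1→b24/s0 L1-HIT; vc=[]
#2 0xa7→b20/s0 MISS; vc=[24]
#3 0xc2→b24/s0 VC-HIT; vc=[20]
#4 0x80→b16/s0 MISS; vc=[20,24]
#5 0xbc→b23/s3 MISS; vc=[20,24]
#6 0x65→b12/s0 MISS; vc=[20,24,16]
#7 0x86→b16/s0 VC-HIT; vc=[20,24,12]
#8 0x60→b12/s0 VC-HIT; vc=[20,24,16]
#9 0xbd→b23/s3 L1-HIT; vc=[20,24,16]
#10 0x64→b12/s0 L1-HIT; vc=[20,24,16]
#11 0x5f→b11/s3 MISS; vc=[20,24,16,23]
#12 0xa1→b20/s0 VC-HIT; vc=[12,24,16,23]
#13 0xc1→b24/s0 VC-HIT; vc=[12,20,16,23]
#14 0xba→b23/s3 VC-HIT; vc=[12,20,16,11]
#15 0x62→b12/s0 VC-HIT; vc=[24,20,16,11]

SEQ = [MISS, L1-HIT, MISS, VC-HIT, MISS, MISS, MISS, VC-HIT, VC-HIT, L1-HIT, L1-HIT, MISS, VC-HIT, VC-HIT, VC-HIT, VC-HIT]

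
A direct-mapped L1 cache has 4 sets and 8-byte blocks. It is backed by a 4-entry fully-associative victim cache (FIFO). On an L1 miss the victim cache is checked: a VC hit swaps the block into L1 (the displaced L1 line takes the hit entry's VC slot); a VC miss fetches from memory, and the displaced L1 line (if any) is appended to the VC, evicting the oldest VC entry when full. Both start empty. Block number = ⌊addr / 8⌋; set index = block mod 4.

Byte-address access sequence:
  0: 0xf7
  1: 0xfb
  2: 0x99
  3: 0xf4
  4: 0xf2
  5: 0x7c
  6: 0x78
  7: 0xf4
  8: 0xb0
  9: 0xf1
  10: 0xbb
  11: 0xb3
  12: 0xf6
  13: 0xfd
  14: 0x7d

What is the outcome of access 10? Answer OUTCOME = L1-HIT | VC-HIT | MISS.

  [0] addr=0xf7 blk=30 s=2: MISS | VC []
  [1] addr=0xfb blk=31 s=3: MISS | VC []
  [2] addr=0x99 blk=19 s=3: MISS | VC [31]
  [3] addr=0xf4 blk=30 s=2: L1-HIT | VC [31]
  [4] addr=0xf2 blk=30 s=2: L1-HIT | VC [31]
  [5] addr=0x7c blk=15 s=3: MISS | VC [31, 19]
  [6] addr=0x78 blk=15 s=3: L1-HIT | VC [31, 19]
  [7] addr=0xf4 blk=30 s=2: L1-HIT | VC [31, 19]
  [8] addr=0xb0 blk=22 s=2: MISS | VC [31, 19, 30]
  [9] addr=0xf1 blk=30 s=2: VC-HIT | VC [31, 19, 22]
  [10] addr=0xbb blk=23 s=3: MISS | VC [31, 19, 22, 15]
  [11] addr=0xb3 blk=22 s=2: VC-HIT | VC [31, 19, 30, 15]
  [12] addr=0xf6 blk=30 s=2: VC-HIT | VC [31, 19, 22, 15]
  [13] addr=0xfd blk=31 s=3: VC-HIT | VC [23, 19, 22, 15]
  [14] addr=0x7d blk=15 s=3: VC-HIT | VC [23, 19, 22, 31]

OUTCOME = MISS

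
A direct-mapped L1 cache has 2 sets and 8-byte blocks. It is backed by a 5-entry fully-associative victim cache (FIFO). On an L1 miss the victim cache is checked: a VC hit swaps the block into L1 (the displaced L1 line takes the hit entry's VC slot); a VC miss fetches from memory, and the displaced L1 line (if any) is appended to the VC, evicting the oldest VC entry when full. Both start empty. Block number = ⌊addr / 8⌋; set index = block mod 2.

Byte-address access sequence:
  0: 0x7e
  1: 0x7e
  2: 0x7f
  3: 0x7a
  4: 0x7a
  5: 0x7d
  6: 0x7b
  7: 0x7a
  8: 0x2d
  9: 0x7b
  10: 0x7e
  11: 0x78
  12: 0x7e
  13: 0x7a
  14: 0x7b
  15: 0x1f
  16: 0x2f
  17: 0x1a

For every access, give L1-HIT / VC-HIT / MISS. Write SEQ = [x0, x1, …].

SEQ = [MISS, L1-HIT, L1-HIT, L1-HIT, L1-HIT, L1-HIT, L1-HIT, L1-HIT, MISS, VC-HIT, L1-HIT, L1-HIT, L1-HIT, L1-HIT, L1-HIT, MISS, VC-HIT, VC-HIT]

  [0] addr=0x7e blk=15 s=1: MISS | VC []
  [1] addr=0x7e blk=15 s=1: L1-HIT | VC []
  [2] addr=0x7f blk=15 s=1: L1-HIT | VC []
  [3] addr=0x7a blk=15 s=1: L1-HIT | VC []
  [4] addr=0x7a blk=15 s=1: L1-HIT | VC []
  [5] addr=0x7d blk=15 s=1: L1-HIT | VC []
  [6] addr=0x7b blk=15 s=1: L1-HIT | VC []
  [7] addr=0x7a blk=15 s=1: L1-HIT | VC []
  [8] addr=0x2d blk=5 s=1: MISS | VC [15]
  [9] addr=0x7b blk=15 s=1: VC-HIT | VC [5]
  [10] addr=0x7e blk=15 s=1: L1-HIT | VC [5]
  [11] addr=0x78 blk=15 s=1: L1-HIT | VC [5]
  [12] addr=0x7e blk=15 s=1: L1-HIT | VC [5]
  [13] addr=0x7a blk=15 s=1: L1-HIT | VC [5]
  [14] addr=0x7b blk=15 s=1: L1-HIT | VC [5]
  [15] addr=0x1f blk=3 s=1: MISS | VC [5, 15]
  [16] addr=0x2f blk=5 s=1: VC-HIT | VC [3, 15]
  [17] addr=0x1a blk=3 s=1: VC-HIT | VC [5, 15]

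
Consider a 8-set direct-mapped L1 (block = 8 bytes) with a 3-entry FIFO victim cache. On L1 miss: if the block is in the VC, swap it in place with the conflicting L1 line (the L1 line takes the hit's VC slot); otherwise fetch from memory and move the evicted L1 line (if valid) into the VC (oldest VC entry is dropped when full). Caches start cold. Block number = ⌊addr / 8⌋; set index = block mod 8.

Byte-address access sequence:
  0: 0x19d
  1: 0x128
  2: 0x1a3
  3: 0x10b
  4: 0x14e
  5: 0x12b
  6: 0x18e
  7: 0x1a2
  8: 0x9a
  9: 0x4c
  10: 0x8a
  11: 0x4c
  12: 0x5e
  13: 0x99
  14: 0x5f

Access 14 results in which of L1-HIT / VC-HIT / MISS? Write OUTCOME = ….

  [0] addr=0x19d blk=51 s=3: MISS | VC []
  [1] addr=0x128 blk=37 s=5: MISS | VC []
  [2] addr=0x1a3 blk=52 s=4: MISS | VC []
  [3] addr=0x10b blk=33 s=1: MISS | VC []
  [4] addr=0x14e blk=41 s=1: MISS | VC [33]
  [5] addr=0x12b blk=37 s=5: L1-HIT | VC [33]
  [6] addr=0x18e blk=49 s=1: MISS | VC [33, 41]
  [7] addr=0x1a2 blk=52 s=4: L1-HIT | VC [33, 41]
  [8] addr=0x9a blk=19 s=3: MISS | VC [33, 41, 51]
  [9] addr=0x4c blk=9 s=1: MISS | VC [41, 51, 49]
  [10] addr=0x8a blk=17 s=1: MISS | VC [51, 49, 9]
  [11] addr=0x4c blk=9 s=1: VC-HIT | VC [51, 49, 17]
  [12] addr=0x5e blk=11 s=3: MISS | VC [49, 17, 19]
  [13] addr=0x99 blk=19 s=3: VC-HIT | VC [49, 17, 11]
  [14] addr=0x5f blk=11 s=3: VC-HIT | VC [49, 17, 19]

OUTCOME = VC-HIT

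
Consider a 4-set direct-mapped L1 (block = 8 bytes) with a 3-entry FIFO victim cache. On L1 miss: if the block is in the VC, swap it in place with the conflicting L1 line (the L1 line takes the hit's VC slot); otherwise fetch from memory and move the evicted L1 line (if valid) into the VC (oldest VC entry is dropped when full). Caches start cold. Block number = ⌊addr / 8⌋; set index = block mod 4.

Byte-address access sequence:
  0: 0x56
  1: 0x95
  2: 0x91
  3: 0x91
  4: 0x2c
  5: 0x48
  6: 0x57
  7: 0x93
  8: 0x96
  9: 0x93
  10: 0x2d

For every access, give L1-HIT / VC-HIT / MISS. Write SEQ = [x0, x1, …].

SEQ = [MISS, MISS, L1-HIT, L1-HIT, MISS, MISS, VC-HIT, VC-HIT, L1-HIT, L1-HIT, VC-HIT]

0: 0x56 (blk 10, set 2) → MISS  vc=[]
1: 0x95 (blk 18, set 2) → MISS  vc=[10]
2: 0x91 (blk 18, set 2) → L1-HIT  vc=[10]
3: 0x91 (blk 18, set 2) → L1-HIT  vc=[10]
4: 0x2c (blk 5, set 1) → MISS  vc=[10]
5: 0x48 (blk 9, set 1) → MISS  vc=[10, 5]
6: 0x57 (blk 10, set 2) → VC-HIT  vc=[18, 5]
7: 0x93 (blk 18, set 2) → VC-HIT  vc=[10, 5]
8: 0x96 (blk 18, set 2) → L1-HIT  vc=[10, 5]
9: 0x93 (blk 18, set 2) → L1-HIT  vc=[10, 5]
10: 0x2d (blk 5, set 1) → VC-HIT  vc=[10, 9]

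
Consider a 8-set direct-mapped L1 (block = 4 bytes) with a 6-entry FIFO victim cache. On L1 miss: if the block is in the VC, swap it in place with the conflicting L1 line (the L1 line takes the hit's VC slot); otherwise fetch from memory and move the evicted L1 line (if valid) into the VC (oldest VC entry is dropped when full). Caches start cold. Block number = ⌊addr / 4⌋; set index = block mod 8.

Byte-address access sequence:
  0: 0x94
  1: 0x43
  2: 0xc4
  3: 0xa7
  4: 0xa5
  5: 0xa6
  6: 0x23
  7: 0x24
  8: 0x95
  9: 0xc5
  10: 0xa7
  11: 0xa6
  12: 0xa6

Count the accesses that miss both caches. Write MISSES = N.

MISSES = 6

#0 0x94→b37/s5 MISS; vc=[]
#1 0x43→b16/s0 MISS; vc=[]
#2 0xc4→b49/s1 MISS; vc=[]
#3 0xa7→b41/s1 MISS; vc=[49]
#4 0xa5→b41/s1 L1-HIT; vc=[49]
#5 0xa6→b41/s1 L1-HIT; vc=[49]
#6 0x23→b8/s0 MISS; vc=[49,16]
#7 0x24→b9/s1 MISS; vc=[49,16,41]
#8 0x95→b37/s5 L1-HIT; vc=[49,16,41]
#9 0xc5→b49/s1 VC-HIT; vc=[9,16,41]
#10 0xa7→b41/s1 VC-HIT; vc=[9,16,49]
#11 0xa6→b41/s1 L1-HIT; vc=[9,16,49]
#12 0xa6→b41/s1 L1-HIT; vc=[9,16,49]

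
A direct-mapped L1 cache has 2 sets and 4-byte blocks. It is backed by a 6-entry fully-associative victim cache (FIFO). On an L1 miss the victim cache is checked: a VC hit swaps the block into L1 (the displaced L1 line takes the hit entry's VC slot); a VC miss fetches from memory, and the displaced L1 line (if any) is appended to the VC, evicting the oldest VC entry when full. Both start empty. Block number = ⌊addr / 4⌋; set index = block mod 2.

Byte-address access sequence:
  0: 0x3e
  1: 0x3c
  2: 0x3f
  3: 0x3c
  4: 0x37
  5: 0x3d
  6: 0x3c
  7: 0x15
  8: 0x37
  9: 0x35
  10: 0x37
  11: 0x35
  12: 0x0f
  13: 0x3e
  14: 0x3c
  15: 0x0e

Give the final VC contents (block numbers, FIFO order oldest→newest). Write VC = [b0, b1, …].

VC = [5, 15, 13]

0: 0x3e (blk 15, set 1) → MISS  vc=[]
1: 0x3c (blk 15, set 1) → L1-HIT  vc=[]
2: 0x3f (blk 15, set 1) → L1-HIT  vc=[]
3: 0x3c (blk 15, set 1) → L1-HIT  vc=[]
4: 0x37 (blk 13, set 1) → MISS  vc=[15]
5: 0x3d (blk 15, set 1) → VC-HIT  vc=[13]
6: 0x3c (blk 15, set 1) → L1-HIT  vc=[13]
7: 0x15 (blk 5, set 1) → MISS  vc=[13, 15]
8: 0x37 (blk 13, set 1) → VC-HIT  vc=[5, 15]
9: 0x35 (blk 13, set 1) → L1-HIT  vc=[5, 15]
10: 0x37 (blk 13, set 1) → L1-HIT  vc=[5, 15]
11: 0x35 (blk 13, set 1) → L1-HIT  vc=[5, 15]
12: 0xf (blk 3, set 1) → MISS  vc=[5, 15, 13]
13: 0x3e (blk 15, set 1) → VC-HIT  vc=[5, 3, 13]
14: 0x3c (blk 15, set 1) → L1-HIT  vc=[5, 3, 13]
15: 0xe (blk 3, set 1) → VC-HIT  vc=[5, 15, 13]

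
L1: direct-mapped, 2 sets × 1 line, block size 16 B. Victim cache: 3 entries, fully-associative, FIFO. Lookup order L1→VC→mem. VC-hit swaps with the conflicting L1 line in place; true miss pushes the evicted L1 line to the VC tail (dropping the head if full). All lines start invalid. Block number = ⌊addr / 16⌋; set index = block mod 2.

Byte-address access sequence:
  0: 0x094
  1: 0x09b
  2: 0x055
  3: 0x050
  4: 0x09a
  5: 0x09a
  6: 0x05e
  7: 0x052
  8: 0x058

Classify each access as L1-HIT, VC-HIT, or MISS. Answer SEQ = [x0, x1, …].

SEQ = [MISS, L1-HIT, MISS, L1-HIT, VC-HIT, L1-HIT, VC-HIT, L1-HIT, L1-HIT]

#0 0x94→b9/s1 MISS; vc=[]
#1 0x9b→b9/s1 L1-HIT; vc=[]
#2 0x55→b5/s1 MISS; vc=[9]
#3 0x50→b5/s1 L1-HIT; vc=[9]
#4 0x9a→b9/s1 VC-HIT; vc=[5]
#5 0x9a→b9/s1 L1-HIT; vc=[5]
#6 0x5e→b5/s1 VC-HIT; vc=[9]
#7 0x52→b5/s1 L1-HIT; vc=[9]
#8 0x58→b5/s1 L1-HIT; vc=[9]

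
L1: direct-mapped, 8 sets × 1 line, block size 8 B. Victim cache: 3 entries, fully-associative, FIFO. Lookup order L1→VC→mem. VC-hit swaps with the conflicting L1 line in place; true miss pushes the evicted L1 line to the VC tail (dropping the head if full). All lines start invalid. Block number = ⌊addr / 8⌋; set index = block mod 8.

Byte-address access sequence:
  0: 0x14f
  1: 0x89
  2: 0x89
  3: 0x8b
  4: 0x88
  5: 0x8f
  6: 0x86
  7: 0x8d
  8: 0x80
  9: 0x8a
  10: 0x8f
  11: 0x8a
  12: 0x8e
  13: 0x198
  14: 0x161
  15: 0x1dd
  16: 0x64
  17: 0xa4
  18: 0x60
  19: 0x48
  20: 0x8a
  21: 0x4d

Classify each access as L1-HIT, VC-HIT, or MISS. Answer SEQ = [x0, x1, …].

SEQ = [MISS, MISS, L1-HIT, L1-HIT, L1-HIT, L1-HIT, MISS, L1-HIT, L1-HIT, L1-HIT, L1-HIT, L1-HIT, L1-HIT, MISS, MISS, MISS, MISS, MISS, VC-HIT, MISS, VC-HIT, VC-HIT]

#0 0x14f→b41/s1 MISS; vc=[]
#1 0x89→b17/s1 MISS; vc=[41]
#2 0x89→b17/s1 L1-HIT; vc=[41]
#3 0x8b→b17/s1 L1-HIT; vc=[41]
#4 0x88→b17/s1 L1-HIT; vc=[41]
#5 0x8f→b17/s1 L1-HIT; vc=[41]
#6 0x86→b16/s0 MISS; vc=[41]
#7 0x8d→b17/s1 L1-HIT; vc=[41]
#8 0x80→b16/s0 L1-HIT; vc=[41]
#9 0x8a→b17/s1 L1-HIT; vc=[41]
#10 0x8f→b17/s1 L1-HIT; vc=[41]
#11 0x8a→b17/s1 L1-HIT; vc=[41]
#12 0x8e→b17/s1 L1-HIT; vc=[41]
#13 0x198→b51/s3 MISS; vc=[41]
#14 0x161→b44/s4 MISS; vc=[41]
#15 0x1dd→b59/s3 MISS; vc=[41,51]
#16 0x64→b12/s4 MISS; vc=[41,51,44]
#17 0xa4→b20/s4 MISS; vc=[51,44,12]
#18 0x60→b12/s4 VC-HIT; vc=[51,44,20]
#19 0x48→b9/s1 MISS; vc=[44,20,17]
#20 0x8a→b17/s1 VC-HIT; vc=[44,20,9]
#21 0x4d→b9/s1 VC-HIT; vc=[44,20,17]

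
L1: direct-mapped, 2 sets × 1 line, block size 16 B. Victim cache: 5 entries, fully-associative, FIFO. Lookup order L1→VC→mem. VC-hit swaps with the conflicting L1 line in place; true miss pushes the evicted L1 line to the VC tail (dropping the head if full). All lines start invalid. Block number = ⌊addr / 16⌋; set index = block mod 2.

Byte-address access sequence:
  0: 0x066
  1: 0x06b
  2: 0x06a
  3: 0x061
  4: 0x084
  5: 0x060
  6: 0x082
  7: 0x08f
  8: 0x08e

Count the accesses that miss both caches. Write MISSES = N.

MISSES = 2

  [0] addr=0x66 blk=6 s=0: MISS | VC []
  [1] addr=0x6b blk=6 s=0: L1-HIT | VC []
  [2] addr=0x6a blk=6 s=0: L1-HIT | VC []
  [3] addr=0x61 blk=6 s=0: L1-HIT | VC []
  [4] addr=0x84 blk=8 s=0: MISS | VC [6]
  [5] addr=0x60 blk=6 s=0: VC-HIT | VC [8]
  [6] addr=0x82 blk=8 s=0: VC-HIT | VC [6]
  [7] addr=0x8f blk=8 s=0: L1-HIT | VC [6]
  [8] addr=0x8e blk=8 s=0: L1-HIT | VC [6]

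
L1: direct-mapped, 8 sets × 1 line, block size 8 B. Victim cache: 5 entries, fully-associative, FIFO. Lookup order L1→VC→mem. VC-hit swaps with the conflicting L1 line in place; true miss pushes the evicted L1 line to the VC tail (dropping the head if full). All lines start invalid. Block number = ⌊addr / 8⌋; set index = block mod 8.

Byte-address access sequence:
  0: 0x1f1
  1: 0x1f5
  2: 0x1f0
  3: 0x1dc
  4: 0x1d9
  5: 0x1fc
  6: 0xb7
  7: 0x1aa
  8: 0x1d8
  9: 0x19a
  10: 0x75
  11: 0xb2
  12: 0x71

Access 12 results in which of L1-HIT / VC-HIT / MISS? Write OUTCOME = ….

OUTCOME = VC-HIT

#0 0x1f1→b62/s6 MISS; vc=[]
#1 0x1f5→b62/s6 L1-HIT; vc=[]
#2 0x1f0→b62/s6 L1-HIT; vc=[]
#3 0x1dc→b59/s3 MISS; vc=[]
#4 0x1d9→b59/s3 L1-HIT; vc=[]
#5 0x1fc→b63/s7 MISS; vc=[]
#6 0xb7→b22/s6 MISS; vc=[62]
#7 0x1aa→b53/s5 MISS; vc=[62]
#8 0x1d8→b59/s3 L1-HIT; vc=[62]
#9 0x19a→b51/s3 MISS; vc=[62,59]
#10 0x75→b14/s6 MISS; vc=[62,59,22]
#11 0xb2→b22/s6 VC-HIT; vc=[62,59,14]
#12 0x71→b14/s6 VC-HIT; vc=[62,59,22]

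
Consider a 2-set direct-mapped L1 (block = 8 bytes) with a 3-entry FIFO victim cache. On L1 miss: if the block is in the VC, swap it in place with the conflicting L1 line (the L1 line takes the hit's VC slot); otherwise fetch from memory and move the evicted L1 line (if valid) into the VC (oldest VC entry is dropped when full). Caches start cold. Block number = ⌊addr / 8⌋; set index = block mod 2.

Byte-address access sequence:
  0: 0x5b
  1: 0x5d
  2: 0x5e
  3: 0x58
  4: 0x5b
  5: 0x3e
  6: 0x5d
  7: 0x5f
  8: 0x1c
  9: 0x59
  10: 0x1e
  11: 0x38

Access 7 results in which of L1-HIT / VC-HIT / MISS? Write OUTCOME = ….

OUTCOME = L1-HIT

0: 0x5b (blk 11, set 1) → MISS  vc=[]
1: 0x5d (blk 11, set 1) → L1-HIT  vc=[]
2: 0x5e (blk 11, set 1) → L1-HIT  vc=[]
3: 0x58 (blk 11, set 1) → L1-HIT  vc=[]
4: 0x5b (blk 11, set 1) → L1-HIT  vc=[]
5: 0x3e (blk 7, set 1) → MISS  vc=[11]
6: 0x5d (blk 11, set 1) → VC-HIT  vc=[7]
7: 0x5f (blk 11, set 1) → L1-HIT  vc=[7]
8: 0x1c (blk 3, set 1) → MISS  vc=[7, 11]
9: 0x59 (blk 11, set 1) → VC-HIT  vc=[7, 3]
10: 0x1e (blk 3, set 1) → VC-HIT  vc=[7, 11]
11: 0x38 (blk 7, set 1) → VC-HIT  vc=[3, 11]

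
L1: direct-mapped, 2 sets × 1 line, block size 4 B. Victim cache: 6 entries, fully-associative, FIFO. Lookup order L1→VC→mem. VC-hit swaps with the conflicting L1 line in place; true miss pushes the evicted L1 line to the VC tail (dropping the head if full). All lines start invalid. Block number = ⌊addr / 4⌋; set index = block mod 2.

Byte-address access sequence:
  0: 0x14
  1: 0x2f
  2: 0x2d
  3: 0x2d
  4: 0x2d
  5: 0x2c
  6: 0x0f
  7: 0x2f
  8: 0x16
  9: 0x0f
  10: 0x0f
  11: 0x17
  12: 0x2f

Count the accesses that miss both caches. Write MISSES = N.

0: 0x14 (blk 5, set 1) → MISS  vc=[]
1: 0x2f (blk 11, set 1) → MISS  vc=[5]
2: 0x2d (blk 11, set 1) → L1-HIT  vc=[5]
3: 0x2d (blk 11, set 1) → L1-HIT  vc=[5]
4: 0x2d (blk 11, set 1) → L1-HIT  vc=[5]
5: 0x2c (blk 11, set 1) → L1-HIT  vc=[5]
6: 0xf (blk 3, set 1) → MISS  vc=[5, 11]
7: 0x2f (blk 11, set 1) → VC-HIT  vc=[5, 3]
8: 0x16 (blk 5, set 1) → VC-HIT  vc=[11, 3]
9: 0xf (blk 3, set 1) → VC-HIT  vc=[11, 5]
10: 0xf (blk 3, set 1) → L1-HIT  vc=[11, 5]
11: 0x17 (blk 5, set 1) → VC-HIT  vc=[11, 3]
12: 0x2f (blk 11, set 1) → VC-HIT  vc=[5, 3]

MISSES = 3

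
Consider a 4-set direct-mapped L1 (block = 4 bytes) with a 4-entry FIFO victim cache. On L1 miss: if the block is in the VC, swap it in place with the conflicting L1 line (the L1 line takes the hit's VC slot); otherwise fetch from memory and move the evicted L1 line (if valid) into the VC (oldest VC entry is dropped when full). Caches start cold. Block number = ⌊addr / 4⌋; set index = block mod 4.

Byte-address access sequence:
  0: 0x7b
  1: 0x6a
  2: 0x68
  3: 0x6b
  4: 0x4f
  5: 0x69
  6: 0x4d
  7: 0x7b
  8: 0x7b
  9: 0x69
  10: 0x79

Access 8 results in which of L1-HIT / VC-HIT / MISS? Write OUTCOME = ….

#0 0x7b→b30/s2 MISS; vc=[]
#1 0x6a→b26/s2 MISS; vc=[30]
#2 0x68→b26/s2 L1-HIT; vc=[30]
#3 0x6b→b26/s2 L1-HIT; vc=[30]
#4 0x4f→b19/s3 MISS; vc=[30]
#5 0x69→b26/s2 L1-HIT; vc=[30]
#6 0x4d→b19/s3 L1-HIT; vc=[30]
#7 0x7b→b30/s2 VC-HIT; vc=[26]
#8 0x7b→b30/s2 L1-HIT; vc=[26]
#9 0x69→b26/s2 VC-HIT; vc=[30]
#10 0x79→b30/s2 VC-HIT; vc=[26]

OUTCOME = L1-HIT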